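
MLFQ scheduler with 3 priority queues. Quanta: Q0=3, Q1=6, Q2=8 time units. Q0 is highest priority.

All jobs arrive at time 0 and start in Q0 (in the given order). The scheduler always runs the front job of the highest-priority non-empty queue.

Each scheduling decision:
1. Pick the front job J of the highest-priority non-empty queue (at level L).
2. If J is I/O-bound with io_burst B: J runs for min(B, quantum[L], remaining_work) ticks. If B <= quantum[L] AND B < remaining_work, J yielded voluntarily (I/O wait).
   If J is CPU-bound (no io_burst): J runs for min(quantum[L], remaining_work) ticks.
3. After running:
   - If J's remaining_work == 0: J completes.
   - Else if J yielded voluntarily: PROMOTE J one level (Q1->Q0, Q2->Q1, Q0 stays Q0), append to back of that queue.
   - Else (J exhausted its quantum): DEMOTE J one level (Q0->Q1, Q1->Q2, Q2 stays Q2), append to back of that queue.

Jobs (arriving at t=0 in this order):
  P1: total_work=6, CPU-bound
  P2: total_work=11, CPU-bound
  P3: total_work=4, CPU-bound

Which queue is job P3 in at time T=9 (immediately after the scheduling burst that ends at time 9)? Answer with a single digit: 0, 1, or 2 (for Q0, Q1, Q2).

Answer: 1

Derivation:
t=0-3: P1@Q0 runs 3, rem=3, quantum used, demote→Q1. Q0=[P2,P3] Q1=[P1] Q2=[]
t=3-6: P2@Q0 runs 3, rem=8, quantum used, demote→Q1. Q0=[P3] Q1=[P1,P2] Q2=[]
t=6-9: P3@Q0 runs 3, rem=1, quantum used, demote→Q1. Q0=[] Q1=[P1,P2,P3] Q2=[]
t=9-12: P1@Q1 runs 3, rem=0, completes. Q0=[] Q1=[P2,P3] Q2=[]
t=12-18: P2@Q1 runs 6, rem=2, quantum used, demote→Q2. Q0=[] Q1=[P3] Q2=[P2]
t=18-19: P3@Q1 runs 1, rem=0, completes. Q0=[] Q1=[] Q2=[P2]
t=19-21: P2@Q2 runs 2, rem=0, completes. Q0=[] Q1=[] Q2=[]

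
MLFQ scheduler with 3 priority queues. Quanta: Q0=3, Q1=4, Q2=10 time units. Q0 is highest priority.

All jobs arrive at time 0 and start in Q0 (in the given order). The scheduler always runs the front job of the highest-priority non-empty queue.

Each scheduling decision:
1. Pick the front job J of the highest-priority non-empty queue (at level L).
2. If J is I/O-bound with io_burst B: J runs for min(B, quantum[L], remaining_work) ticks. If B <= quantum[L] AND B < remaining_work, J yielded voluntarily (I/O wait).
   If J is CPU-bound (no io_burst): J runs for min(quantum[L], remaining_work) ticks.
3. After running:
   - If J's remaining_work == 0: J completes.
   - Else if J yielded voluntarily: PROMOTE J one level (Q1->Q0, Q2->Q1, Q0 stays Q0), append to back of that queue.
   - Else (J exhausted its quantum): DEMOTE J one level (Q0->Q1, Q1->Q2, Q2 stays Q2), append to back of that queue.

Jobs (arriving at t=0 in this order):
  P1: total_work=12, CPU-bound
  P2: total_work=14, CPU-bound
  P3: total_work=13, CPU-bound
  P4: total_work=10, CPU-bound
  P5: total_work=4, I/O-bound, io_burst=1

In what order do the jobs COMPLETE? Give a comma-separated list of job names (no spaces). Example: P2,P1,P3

Answer: P5,P1,P2,P3,P4

Derivation:
t=0-3: P1@Q0 runs 3, rem=9, quantum used, demote→Q1. Q0=[P2,P3,P4,P5] Q1=[P1] Q2=[]
t=3-6: P2@Q0 runs 3, rem=11, quantum used, demote→Q1. Q0=[P3,P4,P5] Q1=[P1,P2] Q2=[]
t=6-9: P3@Q0 runs 3, rem=10, quantum used, demote→Q1. Q0=[P4,P5] Q1=[P1,P2,P3] Q2=[]
t=9-12: P4@Q0 runs 3, rem=7, quantum used, demote→Q1. Q0=[P5] Q1=[P1,P2,P3,P4] Q2=[]
t=12-13: P5@Q0 runs 1, rem=3, I/O yield, promote→Q0. Q0=[P5] Q1=[P1,P2,P3,P4] Q2=[]
t=13-14: P5@Q0 runs 1, rem=2, I/O yield, promote→Q0. Q0=[P5] Q1=[P1,P2,P3,P4] Q2=[]
t=14-15: P5@Q0 runs 1, rem=1, I/O yield, promote→Q0. Q0=[P5] Q1=[P1,P2,P3,P4] Q2=[]
t=15-16: P5@Q0 runs 1, rem=0, completes. Q0=[] Q1=[P1,P2,P3,P4] Q2=[]
t=16-20: P1@Q1 runs 4, rem=5, quantum used, demote→Q2. Q0=[] Q1=[P2,P3,P4] Q2=[P1]
t=20-24: P2@Q1 runs 4, rem=7, quantum used, demote→Q2. Q0=[] Q1=[P3,P4] Q2=[P1,P2]
t=24-28: P3@Q1 runs 4, rem=6, quantum used, demote→Q2. Q0=[] Q1=[P4] Q2=[P1,P2,P3]
t=28-32: P4@Q1 runs 4, rem=3, quantum used, demote→Q2. Q0=[] Q1=[] Q2=[P1,P2,P3,P4]
t=32-37: P1@Q2 runs 5, rem=0, completes. Q0=[] Q1=[] Q2=[P2,P3,P4]
t=37-44: P2@Q2 runs 7, rem=0, completes. Q0=[] Q1=[] Q2=[P3,P4]
t=44-50: P3@Q2 runs 6, rem=0, completes. Q0=[] Q1=[] Q2=[P4]
t=50-53: P4@Q2 runs 3, rem=0, completes. Q0=[] Q1=[] Q2=[]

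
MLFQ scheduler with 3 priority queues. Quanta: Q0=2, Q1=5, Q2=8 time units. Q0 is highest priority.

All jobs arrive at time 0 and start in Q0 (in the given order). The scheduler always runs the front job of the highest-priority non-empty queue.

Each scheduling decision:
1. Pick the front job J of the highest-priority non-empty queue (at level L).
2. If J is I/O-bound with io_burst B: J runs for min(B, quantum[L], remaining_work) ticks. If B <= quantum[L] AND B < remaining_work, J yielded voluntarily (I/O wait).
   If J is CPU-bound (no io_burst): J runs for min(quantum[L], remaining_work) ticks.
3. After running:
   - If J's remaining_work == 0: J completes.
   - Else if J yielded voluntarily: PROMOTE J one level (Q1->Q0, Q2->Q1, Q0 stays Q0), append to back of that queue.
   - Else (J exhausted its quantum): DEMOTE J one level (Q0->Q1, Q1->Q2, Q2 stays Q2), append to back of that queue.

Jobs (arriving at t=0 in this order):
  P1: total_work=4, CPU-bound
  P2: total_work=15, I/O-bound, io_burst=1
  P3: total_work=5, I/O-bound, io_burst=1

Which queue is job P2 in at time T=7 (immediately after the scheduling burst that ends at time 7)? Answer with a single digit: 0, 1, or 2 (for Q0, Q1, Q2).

Answer: 0

Derivation:
t=0-2: P1@Q0 runs 2, rem=2, quantum used, demote→Q1. Q0=[P2,P3] Q1=[P1] Q2=[]
t=2-3: P2@Q0 runs 1, rem=14, I/O yield, promote→Q0. Q0=[P3,P2] Q1=[P1] Q2=[]
t=3-4: P3@Q0 runs 1, rem=4, I/O yield, promote→Q0. Q0=[P2,P3] Q1=[P1] Q2=[]
t=4-5: P2@Q0 runs 1, rem=13, I/O yield, promote→Q0. Q0=[P3,P2] Q1=[P1] Q2=[]
t=5-6: P3@Q0 runs 1, rem=3, I/O yield, promote→Q0. Q0=[P2,P3] Q1=[P1] Q2=[]
t=6-7: P2@Q0 runs 1, rem=12, I/O yield, promote→Q0. Q0=[P3,P2] Q1=[P1] Q2=[]
t=7-8: P3@Q0 runs 1, rem=2, I/O yield, promote→Q0. Q0=[P2,P3] Q1=[P1] Q2=[]
t=8-9: P2@Q0 runs 1, rem=11, I/O yield, promote→Q0. Q0=[P3,P2] Q1=[P1] Q2=[]
t=9-10: P3@Q0 runs 1, rem=1, I/O yield, promote→Q0. Q0=[P2,P3] Q1=[P1] Q2=[]
t=10-11: P2@Q0 runs 1, rem=10, I/O yield, promote→Q0. Q0=[P3,P2] Q1=[P1] Q2=[]
t=11-12: P3@Q0 runs 1, rem=0, completes. Q0=[P2] Q1=[P1] Q2=[]
t=12-13: P2@Q0 runs 1, rem=9, I/O yield, promote→Q0. Q0=[P2] Q1=[P1] Q2=[]
t=13-14: P2@Q0 runs 1, rem=8, I/O yield, promote→Q0. Q0=[P2] Q1=[P1] Q2=[]
t=14-15: P2@Q0 runs 1, rem=7, I/O yield, promote→Q0. Q0=[P2] Q1=[P1] Q2=[]
t=15-16: P2@Q0 runs 1, rem=6, I/O yield, promote→Q0. Q0=[P2] Q1=[P1] Q2=[]
t=16-17: P2@Q0 runs 1, rem=5, I/O yield, promote→Q0. Q0=[P2] Q1=[P1] Q2=[]
t=17-18: P2@Q0 runs 1, rem=4, I/O yield, promote→Q0. Q0=[P2] Q1=[P1] Q2=[]
t=18-19: P2@Q0 runs 1, rem=3, I/O yield, promote→Q0. Q0=[P2] Q1=[P1] Q2=[]
t=19-20: P2@Q0 runs 1, rem=2, I/O yield, promote→Q0. Q0=[P2] Q1=[P1] Q2=[]
t=20-21: P2@Q0 runs 1, rem=1, I/O yield, promote→Q0. Q0=[P2] Q1=[P1] Q2=[]
t=21-22: P2@Q0 runs 1, rem=0, completes. Q0=[] Q1=[P1] Q2=[]
t=22-24: P1@Q1 runs 2, rem=0, completes. Q0=[] Q1=[] Q2=[]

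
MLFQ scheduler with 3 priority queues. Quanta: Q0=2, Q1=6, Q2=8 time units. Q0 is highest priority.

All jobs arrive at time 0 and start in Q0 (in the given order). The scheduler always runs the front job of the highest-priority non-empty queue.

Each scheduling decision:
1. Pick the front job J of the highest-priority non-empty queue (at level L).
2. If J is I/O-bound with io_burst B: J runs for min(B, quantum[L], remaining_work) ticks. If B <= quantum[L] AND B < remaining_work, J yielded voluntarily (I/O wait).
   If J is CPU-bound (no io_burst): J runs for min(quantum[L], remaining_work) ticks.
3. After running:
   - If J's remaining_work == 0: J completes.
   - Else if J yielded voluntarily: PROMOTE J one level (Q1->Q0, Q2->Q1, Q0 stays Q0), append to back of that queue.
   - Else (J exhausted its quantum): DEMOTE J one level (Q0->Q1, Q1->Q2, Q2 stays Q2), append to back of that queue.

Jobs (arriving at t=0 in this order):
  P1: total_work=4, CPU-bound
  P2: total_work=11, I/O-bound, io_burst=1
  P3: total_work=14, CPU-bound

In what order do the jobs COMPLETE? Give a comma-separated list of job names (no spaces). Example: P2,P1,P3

Answer: P2,P1,P3

Derivation:
t=0-2: P1@Q0 runs 2, rem=2, quantum used, demote→Q1. Q0=[P2,P3] Q1=[P1] Q2=[]
t=2-3: P2@Q0 runs 1, rem=10, I/O yield, promote→Q0. Q0=[P3,P2] Q1=[P1] Q2=[]
t=3-5: P3@Q0 runs 2, rem=12, quantum used, demote→Q1. Q0=[P2] Q1=[P1,P3] Q2=[]
t=5-6: P2@Q0 runs 1, rem=9, I/O yield, promote→Q0. Q0=[P2] Q1=[P1,P3] Q2=[]
t=6-7: P2@Q0 runs 1, rem=8, I/O yield, promote→Q0. Q0=[P2] Q1=[P1,P3] Q2=[]
t=7-8: P2@Q0 runs 1, rem=7, I/O yield, promote→Q0. Q0=[P2] Q1=[P1,P3] Q2=[]
t=8-9: P2@Q0 runs 1, rem=6, I/O yield, promote→Q0. Q0=[P2] Q1=[P1,P3] Q2=[]
t=9-10: P2@Q0 runs 1, rem=5, I/O yield, promote→Q0. Q0=[P2] Q1=[P1,P3] Q2=[]
t=10-11: P2@Q0 runs 1, rem=4, I/O yield, promote→Q0. Q0=[P2] Q1=[P1,P3] Q2=[]
t=11-12: P2@Q0 runs 1, rem=3, I/O yield, promote→Q0. Q0=[P2] Q1=[P1,P3] Q2=[]
t=12-13: P2@Q0 runs 1, rem=2, I/O yield, promote→Q0. Q0=[P2] Q1=[P1,P3] Q2=[]
t=13-14: P2@Q0 runs 1, rem=1, I/O yield, promote→Q0. Q0=[P2] Q1=[P1,P3] Q2=[]
t=14-15: P2@Q0 runs 1, rem=0, completes. Q0=[] Q1=[P1,P3] Q2=[]
t=15-17: P1@Q1 runs 2, rem=0, completes. Q0=[] Q1=[P3] Q2=[]
t=17-23: P3@Q1 runs 6, rem=6, quantum used, demote→Q2. Q0=[] Q1=[] Q2=[P3]
t=23-29: P3@Q2 runs 6, rem=0, completes. Q0=[] Q1=[] Q2=[]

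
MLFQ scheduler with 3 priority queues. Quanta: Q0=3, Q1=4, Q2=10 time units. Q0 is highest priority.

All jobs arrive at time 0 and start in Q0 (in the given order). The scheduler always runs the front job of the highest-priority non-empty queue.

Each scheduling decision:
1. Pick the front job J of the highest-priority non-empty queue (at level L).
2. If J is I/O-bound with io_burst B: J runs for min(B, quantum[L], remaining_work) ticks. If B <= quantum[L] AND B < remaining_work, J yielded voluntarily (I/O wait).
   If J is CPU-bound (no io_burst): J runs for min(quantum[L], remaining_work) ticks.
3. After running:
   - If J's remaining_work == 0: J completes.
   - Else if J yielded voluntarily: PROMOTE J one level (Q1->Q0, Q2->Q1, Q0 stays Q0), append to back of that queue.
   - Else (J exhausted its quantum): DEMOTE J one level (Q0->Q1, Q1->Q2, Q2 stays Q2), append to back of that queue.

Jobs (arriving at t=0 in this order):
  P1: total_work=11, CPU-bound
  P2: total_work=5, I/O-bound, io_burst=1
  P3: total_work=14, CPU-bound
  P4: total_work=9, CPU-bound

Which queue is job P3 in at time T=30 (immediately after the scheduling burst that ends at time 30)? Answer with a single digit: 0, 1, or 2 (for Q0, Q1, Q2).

Answer: 2

Derivation:
t=0-3: P1@Q0 runs 3, rem=8, quantum used, demote→Q1. Q0=[P2,P3,P4] Q1=[P1] Q2=[]
t=3-4: P2@Q0 runs 1, rem=4, I/O yield, promote→Q0. Q0=[P3,P4,P2] Q1=[P1] Q2=[]
t=4-7: P3@Q0 runs 3, rem=11, quantum used, demote→Q1. Q0=[P4,P2] Q1=[P1,P3] Q2=[]
t=7-10: P4@Q0 runs 3, rem=6, quantum used, demote→Q1. Q0=[P2] Q1=[P1,P3,P4] Q2=[]
t=10-11: P2@Q0 runs 1, rem=3, I/O yield, promote→Q0. Q0=[P2] Q1=[P1,P3,P4] Q2=[]
t=11-12: P2@Q0 runs 1, rem=2, I/O yield, promote→Q0. Q0=[P2] Q1=[P1,P3,P4] Q2=[]
t=12-13: P2@Q0 runs 1, rem=1, I/O yield, promote→Q0. Q0=[P2] Q1=[P1,P3,P4] Q2=[]
t=13-14: P2@Q0 runs 1, rem=0, completes. Q0=[] Q1=[P1,P3,P4] Q2=[]
t=14-18: P1@Q1 runs 4, rem=4, quantum used, demote→Q2. Q0=[] Q1=[P3,P4] Q2=[P1]
t=18-22: P3@Q1 runs 4, rem=7, quantum used, demote→Q2. Q0=[] Q1=[P4] Q2=[P1,P3]
t=22-26: P4@Q1 runs 4, rem=2, quantum used, demote→Q2. Q0=[] Q1=[] Q2=[P1,P3,P4]
t=26-30: P1@Q2 runs 4, rem=0, completes. Q0=[] Q1=[] Q2=[P3,P4]
t=30-37: P3@Q2 runs 7, rem=0, completes. Q0=[] Q1=[] Q2=[P4]
t=37-39: P4@Q2 runs 2, rem=0, completes. Q0=[] Q1=[] Q2=[]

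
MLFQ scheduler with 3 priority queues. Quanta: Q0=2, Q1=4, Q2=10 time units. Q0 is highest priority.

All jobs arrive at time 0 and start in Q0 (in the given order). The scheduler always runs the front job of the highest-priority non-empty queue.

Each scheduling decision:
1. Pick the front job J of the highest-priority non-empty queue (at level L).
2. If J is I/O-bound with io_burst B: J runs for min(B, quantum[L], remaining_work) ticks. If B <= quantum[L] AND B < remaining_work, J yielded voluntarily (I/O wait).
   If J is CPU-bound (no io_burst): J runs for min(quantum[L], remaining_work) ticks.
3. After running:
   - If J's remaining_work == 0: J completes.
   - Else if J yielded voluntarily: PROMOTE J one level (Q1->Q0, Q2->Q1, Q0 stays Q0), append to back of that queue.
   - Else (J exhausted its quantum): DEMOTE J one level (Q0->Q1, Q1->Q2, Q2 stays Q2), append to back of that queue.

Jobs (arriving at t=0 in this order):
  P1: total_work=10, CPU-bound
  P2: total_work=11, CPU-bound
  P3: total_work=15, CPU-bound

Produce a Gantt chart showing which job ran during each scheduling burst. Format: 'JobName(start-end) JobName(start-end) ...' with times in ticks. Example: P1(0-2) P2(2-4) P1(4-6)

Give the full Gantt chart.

Answer: P1(0-2) P2(2-4) P3(4-6) P1(6-10) P2(10-14) P3(14-18) P1(18-22) P2(22-27) P3(27-36)

Derivation:
t=0-2: P1@Q0 runs 2, rem=8, quantum used, demote→Q1. Q0=[P2,P3] Q1=[P1] Q2=[]
t=2-4: P2@Q0 runs 2, rem=9, quantum used, demote→Q1. Q0=[P3] Q1=[P1,P2] Q2=[]
t=4-6: P3@Q0 runs 2, rem=13, quantum used, demote→Q1. Q0=[] Q1=[P1,P2,P3] Q2=[]
t=6-10: P1@Q1 runs 4, rem=4, quantum used, demote→Q2. Q0=[] Q1=[P2,P3] Q2=[P1]
t=10-14: P2@Q1 runs 4, rem=5, quantum used, demote→Q2. Q0=[] Q1=[P3] Q2=[P1,P2]
t=14-18: P3@Q1 runs 4, rem=9, quantum used, demote→Q2. Q0=[] Q1=[] Q2=[P1,P2,P3]
t=18-22: P1@Q2 runs 4, rem=0, completes. Q0=[] Q1=[] Q2=[P2,P3]
t=22-27: P2@Q2 runs 5, rem=0, completes. Q0=[] Q1=[] Q2=[P3]
t=27-36: P3@Q2 runs 9, rem=0, completes. Q0=[] Q1=[] Q2=[]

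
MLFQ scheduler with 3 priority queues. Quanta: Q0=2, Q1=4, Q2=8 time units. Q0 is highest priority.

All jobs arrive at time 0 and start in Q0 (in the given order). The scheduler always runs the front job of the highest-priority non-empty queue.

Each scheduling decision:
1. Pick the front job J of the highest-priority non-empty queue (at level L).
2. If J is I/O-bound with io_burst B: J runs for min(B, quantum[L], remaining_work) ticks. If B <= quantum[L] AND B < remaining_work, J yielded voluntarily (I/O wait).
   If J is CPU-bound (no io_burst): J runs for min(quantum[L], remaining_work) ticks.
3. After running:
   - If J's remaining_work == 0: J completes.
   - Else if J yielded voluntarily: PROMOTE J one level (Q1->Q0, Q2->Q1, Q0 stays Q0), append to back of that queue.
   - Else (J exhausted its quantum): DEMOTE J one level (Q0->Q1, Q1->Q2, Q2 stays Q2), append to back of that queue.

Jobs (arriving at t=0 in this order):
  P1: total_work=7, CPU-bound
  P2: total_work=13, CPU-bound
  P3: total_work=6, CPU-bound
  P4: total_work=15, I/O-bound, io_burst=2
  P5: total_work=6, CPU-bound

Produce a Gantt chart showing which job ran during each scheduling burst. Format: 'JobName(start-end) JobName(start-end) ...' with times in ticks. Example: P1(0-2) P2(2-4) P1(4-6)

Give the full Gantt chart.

Answer: P1(0-2) P2(2-4) P3(4-6) P4(6-8) P5(8-10) P4(10-12) P4(12-14) P4(14-16) P4(16-18) P4(18-20) P4(20-22) P4(22-23) P1(23-27) P2(27-31) P3(31-35) P5(35-39) P1(39-40) P2(40-47)

Derivation:
t=0-2: P1@Q0 runs 2, rem=5, quantum used, demote→Q1. Q0=[P2,P3,P4,P5] Q1=[P1] Q2=[]
t=2-4: P2@Q0 runs 2, rem=11, quantum used, demote→Q1. Q0=[P3,P4,P5] Q1=[P1,P2] Q2=[]
t=4-6: P3@Q0 runs 2, rem=4, quantum used, demote→Q1. Q0=[P4,P5] Q1=[P1,P2,P3] Q2=[]
t=6-8: P4@Q0 runs 2, rem=13, I/O yield, promote→Q0. Q0=[P5,P4] Q1=[P1,P2,P3] Q2=[]
t=8-10: P5@Q0 runs 2, rem=4, quantum used, demote→Q1. Q0=[P4] Q1=[P1,P2,P3,P5] Q2=[]
t=10-12: P4@Q0 runs 2, rem=11, I/O yield, promote→Q0. Q0=[P4] Q1=[P1,P2,P3,P5] Q2=[]
t=12-14: P4@Q0 runs 2, rem=9, I/O yield, promote→Q0. Q0=[P4] Q1=[P1,P2,P3,P5] Q2=[]
t=14-16: P4@Q0 runs 2, rem=7, I/O yield, promote→Q0. Q0=[P4] Q1=[P1,P2,P3,P5] Q2=[]
t=16-18: P4@Q0 runs 2, rem=5, I/O yield, promote→Q0. Q0=[P4] Q1=[P1,P2,P3,P5] Q2=[]
t=18-20: P4@Q0 runs 2, rem=3, I/O yield, promote→Q0. Q0=[P4] Q1=[P1,P2,P3,P5] Q2=[]
t=20-22: P4@Q0 runs 2, rem=1, I/O yield, promote→Q0. Q0=[P4] Q1=[P1,P2,P3,P5] Q2=[]
t=22-23: P4@Q0 runs 1, rem=0, completes. Q0=[] Q1=[P1,P2,P3,P5] Q2=[]
t=23-27: P1@Q1 runs 4, rem=1, quantum used, demote→Q2. Q0=[] Q1=[P2,P3,P5] Q2=[P1]
t=27-31: P2@Q1 runs 4, rem=7, quantum used, demote→Q2. Q0=[] Q1=[P3,P5] Q2=[P1,P2]
t=31-35: P3@Q1 runs 4, rem=0, completes. Q0=[] Q1=[P5] Q2=[P1,P2]
t=35-39: P5@Q1 runs 4, rem=0, completes. Q0=[] Q1=[] Q2=[P1,P2]
t=39-40: P1@Q2 runs 1, rem=0, completes. Q0=[] Q1=[] Q2=[P2]
t=40-47: P2@Q2 runs 7, rem=0, completes. Q0=[] Q1=[] Q2=[]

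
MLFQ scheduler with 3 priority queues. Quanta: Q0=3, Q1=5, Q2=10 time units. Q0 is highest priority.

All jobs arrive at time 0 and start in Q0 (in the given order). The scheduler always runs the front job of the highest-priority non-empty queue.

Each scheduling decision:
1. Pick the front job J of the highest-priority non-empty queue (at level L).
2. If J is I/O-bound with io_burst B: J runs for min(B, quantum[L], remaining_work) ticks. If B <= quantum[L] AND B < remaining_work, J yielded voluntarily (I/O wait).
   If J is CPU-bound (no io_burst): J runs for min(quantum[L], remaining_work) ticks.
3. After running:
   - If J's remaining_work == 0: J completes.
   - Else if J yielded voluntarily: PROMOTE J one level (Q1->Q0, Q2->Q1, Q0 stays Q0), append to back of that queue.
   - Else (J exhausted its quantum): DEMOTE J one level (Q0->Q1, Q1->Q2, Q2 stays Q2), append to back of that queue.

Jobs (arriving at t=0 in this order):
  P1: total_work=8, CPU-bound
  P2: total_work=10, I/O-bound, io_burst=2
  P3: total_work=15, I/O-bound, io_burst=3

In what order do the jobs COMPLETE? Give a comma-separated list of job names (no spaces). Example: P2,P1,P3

Answer: P2,P3,P1

Derivation:
t=0-3: P1@Q0 runs 3, rem=5, quantum used, demote→Q1. Q0=[P2,P3] Q1=[P1] Q2=[]
t=3-5: P2@Q0 runs 2, rem=8, I/O yield, promote→Q0. Q0=[P3,P2] Q1=[P1] Q2=[]
t=5-8: P3@Q0 runs 3, rem=12, I/O yield, promote→Q0. Q0=[P2,P3] Q1=[P1] Q2=[]
t=8-10: P2@Q0 runs 2, rem=6, I/O yield, promote→Q0. Q0=[P3,P2] Q1=[P1] Q2=[]
t=10-13: P3@Q0 runs 3, rem=9, I/O yield, promote→Q0. Q0=[P2,P3] Q1=[P1] Q2=[]
t=13-15: P2@Q0 runs 2, rem=4, I/O yield, promote→Q0. Q0=[P3,P2] Q1=[P1] Q2=[]
t=15-18: P3@Q0 runs 3, rem=6, I/O yield, promote→Q0. Q0=[P2,P3] Q1=[P1] Q2=[]
t=18-20: P2@Q0 runs 2, rem=2, I/O yield, promote→Q0. Q0=[P3,P2] Q1=[P1] Q2=[]
t=20-23: P3@Q0 runs 3, rem=3, I/O yield, promote→Q0. Q0=[P2,P3] Q1=[P1] Q2=[]
t=23-25: P2@Q0 runs 2, rem=0, completes. Q0=[P3] Q1=[P1] Q2=[]
t=25-28: P3@Q0 runs 3, rem=0, completes. Q0=[] Q1=[P1] Q2=[]
t=28-33: P1@Q1 runs 5, rem=0, completes. Q0=[] Q1=[] Q2=[]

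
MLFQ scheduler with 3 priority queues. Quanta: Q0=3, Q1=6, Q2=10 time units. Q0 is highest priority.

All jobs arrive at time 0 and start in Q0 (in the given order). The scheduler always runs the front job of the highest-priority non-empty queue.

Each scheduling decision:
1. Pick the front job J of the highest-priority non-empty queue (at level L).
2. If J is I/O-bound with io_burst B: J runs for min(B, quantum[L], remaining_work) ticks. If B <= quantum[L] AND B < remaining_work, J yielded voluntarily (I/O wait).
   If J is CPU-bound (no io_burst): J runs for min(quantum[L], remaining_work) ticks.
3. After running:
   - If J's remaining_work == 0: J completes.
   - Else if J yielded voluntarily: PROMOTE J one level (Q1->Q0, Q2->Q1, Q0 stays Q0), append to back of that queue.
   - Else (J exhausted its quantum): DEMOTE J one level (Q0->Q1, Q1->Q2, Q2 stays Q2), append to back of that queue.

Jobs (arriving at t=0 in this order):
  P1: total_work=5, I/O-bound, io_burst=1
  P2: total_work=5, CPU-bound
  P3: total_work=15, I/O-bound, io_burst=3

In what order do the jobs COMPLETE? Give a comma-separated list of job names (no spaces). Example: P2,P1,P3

t=0-1: P1@Q0 runs 1, rem=4, I/O yield, promote→Q0. Q0=[P2,P3,P1] Q1=[] Q2=[]
t=1-4: P2@Q0 runs 3, rem=2, quantum used, demote→Q1. Q0=[P3,P1] Q1=[P2] Q2=[]
t=4-7: P3@Q0 runs 3, rem=12, I/O yield, promote→Q0. Q0=[P1,P3] Q1=[P2] Q2=[]
t=7-8: P1@Q0 runs 1, rem=3, I/O yield, promote→Q0. Q0=[P3,P1] Q1=[P2] Q2=[]
t=8-11: P3@Q0 runs 3, rem=9, I/O yield, promote→Q0. Q0=[P1,P3] Q1=[P2] Q2=[]
t=11-12: P1@Q0 runs 1, rem=2, I/O yield, promote→Q0. Q0=[P3,P1] Q1=[P2] Q2=[]
t=12-15: P3@Q0 runs 3, rem=6, I/O yield, promote→Q0. Q0=[P1,P3] Q1=[P2] Q2=[]
t=15-16: P1@Q0 runs 1, rem=1, I/O yield, promote→Q0. Q0=[P3,P1] Q1=[P2] Q2=[]
t=16-19: P3@Q0 runs 3, rem=3, I/O yield, promote→Q0. Q0=[P1,P3] Q1=[P2] Q2=[]
t=19-20: P1@Q0 runs 1, rem=0, completes. Q0=[P3] Q1=[P2] Q2=[]
t=20-23: P3@Q0 runs 3, rem=0, completes. Q0=[] Q1=[P2] Q2=[]
t=23-25: P2@Q1 runs 2, rem=0, completes. Q0=[] Q1=[] Q2=[]

Answer: P1,P3,P2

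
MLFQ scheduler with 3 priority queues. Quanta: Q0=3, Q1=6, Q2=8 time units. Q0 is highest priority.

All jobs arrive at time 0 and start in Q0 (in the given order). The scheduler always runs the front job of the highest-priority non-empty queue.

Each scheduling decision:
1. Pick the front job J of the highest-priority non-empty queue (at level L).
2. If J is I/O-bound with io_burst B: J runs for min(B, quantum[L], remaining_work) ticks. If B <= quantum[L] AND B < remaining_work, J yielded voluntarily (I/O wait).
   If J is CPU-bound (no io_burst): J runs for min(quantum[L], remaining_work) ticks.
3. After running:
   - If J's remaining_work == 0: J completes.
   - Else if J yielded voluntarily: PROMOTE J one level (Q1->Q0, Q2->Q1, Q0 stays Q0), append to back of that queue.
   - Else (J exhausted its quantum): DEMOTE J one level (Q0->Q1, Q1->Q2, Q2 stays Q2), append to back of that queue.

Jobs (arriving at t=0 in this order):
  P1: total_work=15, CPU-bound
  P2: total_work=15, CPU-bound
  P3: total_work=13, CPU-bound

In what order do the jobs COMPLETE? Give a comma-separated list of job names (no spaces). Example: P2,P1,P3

Answer: P1,P2,P3

Derivation:
t=0-3: P1@Q0 runs 3, rem=12, quantum used, demote→Q1. Q0=[P2,P3] Q1=[P1] Q2=[]
t=3-6: P2@Q0 runs 3, rem=12, quantum used, demote→Q1. Q0=[P3] Q1=[P1,P2] Q2=[]
t=6-9: P3@Q0 runs 3, rem=10, quantum used, demote→Q1. Q0=[] Q1=[P1,P2,P3] Q2=[]
t=9-15: P1@Q1 runs 6, rem=6, quantum used, demote→Q2. Q0=[] Q1=[P2,P3] Q2=[P1]
t=15-21: P2@Q1 runs 6, rem=6, quantum used, demote→Q2. Q0=[] Q1=[P3] Q2=[P1,P2]
t=21-27: P3@Q1 runs 6, rem=4, quantum used, demote→Q2. Q0=[] Q1=[] Q2=[P1,P2,P3]
t=27-33: P1@Q2 runs 6, rem=0, completes. Q0=[] Q1=[] Q2=[P2,P3]
t=33-39: P2@Q2 runs 6, rem=0, completes. Q0=[] Q1=[] Q2=[P3]
t=39-43: P3@Q2 runs 4, rem=0, completes. Q0=[] Q1=[] Q2=[]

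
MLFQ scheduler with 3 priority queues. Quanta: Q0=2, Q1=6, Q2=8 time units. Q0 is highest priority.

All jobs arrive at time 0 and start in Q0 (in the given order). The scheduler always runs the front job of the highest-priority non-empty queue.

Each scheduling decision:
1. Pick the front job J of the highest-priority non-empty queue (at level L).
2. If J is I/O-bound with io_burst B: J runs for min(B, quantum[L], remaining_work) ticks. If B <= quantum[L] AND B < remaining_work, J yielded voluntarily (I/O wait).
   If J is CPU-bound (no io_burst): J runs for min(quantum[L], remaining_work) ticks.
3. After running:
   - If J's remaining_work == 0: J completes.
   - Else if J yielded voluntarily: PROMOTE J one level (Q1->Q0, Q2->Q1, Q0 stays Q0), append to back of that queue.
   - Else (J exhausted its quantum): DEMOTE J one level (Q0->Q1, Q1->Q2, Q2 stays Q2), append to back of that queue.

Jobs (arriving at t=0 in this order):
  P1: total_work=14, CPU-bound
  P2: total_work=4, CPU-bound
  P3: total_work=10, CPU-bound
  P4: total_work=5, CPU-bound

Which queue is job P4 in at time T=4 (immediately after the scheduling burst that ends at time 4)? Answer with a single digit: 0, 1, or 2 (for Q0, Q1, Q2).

Answer: 0

Derivation:
t=0-2: P1@Q0 runs 2, rem=12, quantum used, demote→Q1. Q0=[P2,P3,P4] Q1=[P1] Q2=[]
t=2-4: P2@Q0 runs 2, rem=2, quantum used, demote→Q1. Q0=[P3,P4] Q1=[P1,P2] Q2=[]
t=4-6: P3@Q0 runs 2, rem=8, quantum used, demote→Q1. Q0=[P4] Q1=[P1,P2,P3] Q2=[]
t=6-8: P4@Q0 runs 2, rem=3, quantum used, demote→Q1. Q0=[] Q1=[P1,P2,P3,P4] Q2=[]
t=8-14: P1@Q1 runs 6, rem=6, quantum used, demote→Q2. Q0=[] Q1=[P2,P3,P4] Q2=[P1]
t=14-16: P2@Q1 runs 2, rem=0, completes. Q0=[] Q1=[P3,P4] Q2=[P1]
t=16-22: P3@Q1 runs 6, rem=2, quantum used, demote→Q2. Q0=[] Q1=[P4] Q2=[P1,P3]
t=22-25: P4@Q1 runs 3, rem=0, completes. Q0=[] Q1=[] Q2=[P1,P3]
t=25-31: P1@Q2 runs 6, rem=0, completes. Q0=[] Q1=[] Q2=[P3]
t=31-33: P3@Q2 runs 2, rem=0, completes. Q0=[] Q1=[] Q2=[]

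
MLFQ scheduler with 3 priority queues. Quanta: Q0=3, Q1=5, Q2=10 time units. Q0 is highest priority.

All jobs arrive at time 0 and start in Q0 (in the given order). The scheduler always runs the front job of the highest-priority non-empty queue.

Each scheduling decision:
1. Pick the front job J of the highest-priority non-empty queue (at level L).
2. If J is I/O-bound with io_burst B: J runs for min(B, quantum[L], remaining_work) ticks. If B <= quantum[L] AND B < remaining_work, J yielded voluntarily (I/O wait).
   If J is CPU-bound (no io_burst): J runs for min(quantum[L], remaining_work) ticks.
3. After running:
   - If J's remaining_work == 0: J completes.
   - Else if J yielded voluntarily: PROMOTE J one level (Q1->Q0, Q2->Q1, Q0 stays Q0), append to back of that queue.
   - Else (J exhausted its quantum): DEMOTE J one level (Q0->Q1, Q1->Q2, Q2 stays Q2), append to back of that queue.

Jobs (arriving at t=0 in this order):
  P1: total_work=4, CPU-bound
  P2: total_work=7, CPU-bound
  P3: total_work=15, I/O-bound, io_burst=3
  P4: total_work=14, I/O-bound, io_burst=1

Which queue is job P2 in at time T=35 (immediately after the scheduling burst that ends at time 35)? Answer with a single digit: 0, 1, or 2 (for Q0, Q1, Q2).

Answer: 1

Derivation:
t=0-3: P1@Q0 runs 3, rem=1, quantum used, demote→Q1. Q0=[P2,P3,P4] Q1=[P1] Q2=[]
t=3-6: P2@Q0 runs 3, rem=4, quantum used, demote→Q1. Q0=[P3,P4] Q1=[P1,P2] Q2=[]
t=6-9: P3@Q0 runs 3, rem=12, I/O yield, promote→Q0. Q0=[P4,P3] Q1=[P1,P2] Q2=[]
t=9-10: P4@Q0 runs 1, rem=13, I/O yield, promote→Q0. Q0=[P3,P4] Q1=[P1,P2] Q2=[]
t=10-13: P3@Q0 runs 3, rem=9, I/O yield, promote→Q0. Q0=[P4,P3] Q1=[P1,P2] Q2=[]
t=13-14: P4@Q0 runs 1, rem=12, I/O yield, promote→Q0. Q0=[P3,P4] Q1=[P1,P2] Q2=[]
t=14-17: P3@Q0 runs 3, rem=6, I/O yield, promote→Q0. Q0=[P4,P3] Q1=[P1,P2] Q2=[]
t=17-18: P4@Q0 runs 1, rem=11, I/O yield, promote→Q0. Q0=[P3,P4] Q1=[P1,P2] Q2=[]
t=18-21: P3@Q0 runs 3, rem=3, I/O yield, promote→Q0. Q0=[P4,P3] Q1=[P1,P2] Q2=[]
t=21-22: P4@Q0 runs 1, rem=10, I/O yield, promote→Q0. Q0=[P3,P4] Q1=[P1,P2] Q2=[]
t=22-25: P3@Q0 runs 3, rem=0, completes. Q0=[P4] Q1=[P1,P2] Q2=[]
t=25-26: P4@Q0 runs 1, rem=9, I/O yield, promote→Q0. Q0=[P4] Q1=[P1,P2] Q2=[]
t=26-27: P4@Q0 runs 1, rem=8, I/O yield, promote→Q0. Q0=[P4] Q1=[P1,P2] Q2=[]
t=27-28: P4@Q0 runs 1, rem=7, I/O yield, promote→Q0. Q0=[P4] Q1=[P1,P2] Q2=[]
t=28-29: P4@Q0 runs 1, rem=6, I/O yield, promote→Q0. Q0=[P4] Q1=[P1,P2] Q2=[]
t=29-30: P4@Q0 runs 1, rem=5, I/O yield, promote→Q0. Q0=[P4] Q1=[P1,P2] Q2=[]
t=30-31: P4@Q0 runs 1, rem=4, I/O yield, promote→Q0. Q0=[P4] Q1=[P1,P2] Q2=[]
t=31-32: P4@Q0 runs 1, rem=3, I/O yield, promote→Q0. Q0=[P4] Q1=[P1,P2] Q2=[]
t=32-33: P4@Q0 runs 1, rem=2, I/O yield, promote→Q0. Q0=[P4] Q1=[P1,P2] Q2=[]
t=33-34: P4@Q0 runs 1, rem=1, I/O yield, promote→Q0. Q0=[P4] Q1=[P1,P2] Q2=[]
t=34-35: P4@Q0 runs 1, rem=0, completes. Q0=[] Q1=[P1,P2] Q2=[]
t=35-36: P1@Q1 runs 1, rem=0, completes. Q0=[] Q1=[P2] Q2=[]
t=36-40: P2@Q1 runs 4, rem=0, completes. Q0=[] Q1=[] Q2=[]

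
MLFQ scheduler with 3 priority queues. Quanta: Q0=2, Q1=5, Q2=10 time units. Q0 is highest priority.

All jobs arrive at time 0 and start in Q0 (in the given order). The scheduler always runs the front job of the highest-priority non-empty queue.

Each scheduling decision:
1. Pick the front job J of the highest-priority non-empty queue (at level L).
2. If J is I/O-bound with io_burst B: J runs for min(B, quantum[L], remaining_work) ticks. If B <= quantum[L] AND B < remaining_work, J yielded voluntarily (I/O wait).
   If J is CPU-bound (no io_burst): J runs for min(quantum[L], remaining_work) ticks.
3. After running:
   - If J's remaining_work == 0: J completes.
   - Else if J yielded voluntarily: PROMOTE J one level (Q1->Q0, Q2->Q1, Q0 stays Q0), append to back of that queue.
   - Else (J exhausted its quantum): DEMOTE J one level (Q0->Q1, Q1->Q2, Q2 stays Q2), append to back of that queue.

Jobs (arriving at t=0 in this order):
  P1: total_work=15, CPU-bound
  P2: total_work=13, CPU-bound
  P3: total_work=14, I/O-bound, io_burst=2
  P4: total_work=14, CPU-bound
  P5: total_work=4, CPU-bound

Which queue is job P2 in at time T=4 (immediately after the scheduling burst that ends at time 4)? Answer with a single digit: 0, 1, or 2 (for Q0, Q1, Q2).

Answer: 1

Derivation:
t=0-2: P1@Q0 runs 2, rem=13, quantum used, demote→Q1. Q0=[P2,P3,P4,P5] Q1=[P1] Q2=[]
t=2-4: P2@Q0 runs 2, rem=11, quantum used, demote→Q1. Q0=[P3,P4,P5] Q1=[P1,P2] Q2=[]
t=4-6: P3@Q0 runs 2, rem=12, I/O yield, promote→Q0. Q0=[P4,P5,P3] Q1=[P1,P2] Q2=[]
t=6-8: P4@Q0 runs 2, rem=12, quantum used, demote→Q1. Q0=[P5,P3] Q1=[P1,P2,P4] Q2=[]
t=8-10: P5@Q0 runs 2, rem=2, quantum used, demote→Q1. Q0=[P3] Q1=[P1,P2,P4,P5] Q2=[]
t=10-12: P3@Q0 runs 2, rem=10, I/O yield, promote→Q0. Q0=[P3] Q1=[P1,P2,P4,P5] Q2=[]
t=12-14: P3@Q0 runs 2, rem=8, I/O yield, promote→Q0. Q0=[P3] Q1=[P1,P2,P4,P5] Q2=[]
t=14-16: P3@Q0 runs 2, rem=6, I/O yield, promote→Q0. Q0=[P3] Q1=[P1,P2,P4,P5] Q2=[]
t=16-18: P3@Q0 runs 2, rem=4, I/O yield, promote→Q0. Q0=[P3] Q1=[P1,P2,P4,P5] Q2=[]
t=18-20: P3@Q0 runs 2, rem=2, I/O yield, promote→Q0. Q0=[P3] Q1=[P1,P2,P4,P5] Q2=[]
t=20-22: P3@Q0 runs 2, rem=0, completes. Q0=[] Q1=[P1,P2,P4,P5] Q2=[]
t=22-27: P1@Q1 runs 5, rem=8, quantum used, demote→Q2. Q0=[] Q1=[P2,P4,P5] Q2=[P1]
t=27-32: P2@Q1 runs 5, rem=6, quantum used, demote→Q2. Q0=[] Q1=[P4,P5] Q2=[P1,P2]
t=32-37: P4@Q1 runs 5, rem=7, quantum used, demote→Q2. Q0=[] Q1=[P5] Q2=[P1,P2,P4]
t=37-39: P5@Q1 runs 2, rem=0, completes. Q0=[] Q1=[] Q2=[P1,P2,P4]
t=39-47: P1@Q2 runs 8, rem=0, completes. Q0=[] Q1=[] Q2=[P2,P4]
t=47-53: P2@Q2 runs 6, rem=0, completes. Q0=[] Q1=[] Q2=[P4]
t=53-60: P4@Q2 runs 7, rem=0, completes. Q0=[] Q1=[] Q2=[]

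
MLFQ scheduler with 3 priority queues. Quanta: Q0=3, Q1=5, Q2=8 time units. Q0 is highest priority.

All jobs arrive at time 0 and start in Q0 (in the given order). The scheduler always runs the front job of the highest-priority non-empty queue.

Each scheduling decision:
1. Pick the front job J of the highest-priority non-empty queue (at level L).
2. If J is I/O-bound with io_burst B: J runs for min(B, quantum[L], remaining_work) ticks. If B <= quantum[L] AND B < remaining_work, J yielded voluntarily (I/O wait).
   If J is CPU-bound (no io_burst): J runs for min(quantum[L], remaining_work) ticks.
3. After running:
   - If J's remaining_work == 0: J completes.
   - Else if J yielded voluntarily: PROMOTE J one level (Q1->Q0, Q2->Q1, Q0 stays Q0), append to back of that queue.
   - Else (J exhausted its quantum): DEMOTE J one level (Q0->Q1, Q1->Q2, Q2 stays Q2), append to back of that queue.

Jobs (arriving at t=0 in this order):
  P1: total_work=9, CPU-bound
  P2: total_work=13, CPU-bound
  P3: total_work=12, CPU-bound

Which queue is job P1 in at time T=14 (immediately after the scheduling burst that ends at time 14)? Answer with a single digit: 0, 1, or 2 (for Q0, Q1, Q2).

Answer: 2

Derivation:
t=0-3: P1@Q0 runs 3, rem=6, quantum used, demote→Q1. Q0=[P2,P3] Q1=[P1] Q2=[]
t=3-6: P2@Q0 runs 3, rem=10, quantum used, demote→Q1. Q0=[P3] Q1=[P1,P2] Q2=[]
t=6-9: P3@Q0 runs 3, rem=9, quantum used, demote→Q1. Q0=[] Q1=[P1,P2,P3] Q2=[]
t=9-14: P1@Q1 runs 5, rem=1, quantum used, demote→Q2. Q0=[] Q1=[P2,P3] Q2=[P1]
t=14-19: P2@Q1 runs 5, rem=5, quantum used, demote→Q2. Q0=[] Q1=[P3] Q2=[P1,P2]
t=19-24: P3@Q1 runs 5, rem=4, quantum used, demote→Q2. Q0=[] Q1=[] Q2=[P1,P2,P3]
t=24-25: P1@Q2 runs 1, rem=0, completes. Q0=[] Q1=[] Q2=[P2,P3]
t=25-30: P2@Q2 runs 5, rem=0, completes. Q0=[] Q1=[] Q2=[P3]
t=30-34: P3@Q2 runs 4, rem=0, completes. Q0=[] Q1=[] Q2=[]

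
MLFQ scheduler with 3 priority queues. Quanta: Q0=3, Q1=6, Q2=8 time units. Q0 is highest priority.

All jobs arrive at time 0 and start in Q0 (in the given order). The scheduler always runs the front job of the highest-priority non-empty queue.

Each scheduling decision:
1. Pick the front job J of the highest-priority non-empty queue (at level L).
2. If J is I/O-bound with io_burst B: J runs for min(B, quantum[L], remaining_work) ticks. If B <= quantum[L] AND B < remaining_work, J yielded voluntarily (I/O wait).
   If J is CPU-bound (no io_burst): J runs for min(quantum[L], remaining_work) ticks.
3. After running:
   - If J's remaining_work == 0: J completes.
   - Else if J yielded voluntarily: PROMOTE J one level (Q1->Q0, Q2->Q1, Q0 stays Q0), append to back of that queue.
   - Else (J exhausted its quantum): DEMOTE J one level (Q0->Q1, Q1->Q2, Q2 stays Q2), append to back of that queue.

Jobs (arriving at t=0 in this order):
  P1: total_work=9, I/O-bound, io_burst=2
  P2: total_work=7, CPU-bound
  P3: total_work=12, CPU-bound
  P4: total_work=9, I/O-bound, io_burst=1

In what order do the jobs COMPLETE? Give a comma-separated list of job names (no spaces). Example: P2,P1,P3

Answer: P1,P4,P2,P3

Derivation:
t=0-2: P1@Q0 runs 2, rem=7, I/O yield, promote→Q0. Q0=[P2,P3,P4,P1] Q1=[] Q2=[]
t=2-5: P2@Q0 runs 3, rem=4, quantum used, demote→Q1. Q0=[P3,P4,P1] Q1=[P2] Q2=[]
t=5-8: P3@Q0 runs 3, rem=9, quantum used, demote→Q1. Q0=[P4,P1] Q1=[P2,P3] Q2=[]
t=8-9: P4@Q0 runs 1, rem=8, I/O yield, promote→Q0. Q0=[P1,P4] Q1=[P2,P3] Q2=[]
t=9-11: P1@Q0 runs 2, rem=5, I/O yield, promote→Q0. Q0=[P4,P1] Q1=[P2,P3] Q2=[]
t=11-12: P4@Q0 runs 1, rem=7, I/O yield, promote→Q0. Q0=[P1,P4] Q1=[P2,P3] Q2=[]
t=12-14: P1@Q0 runs 2, rem=3, I/O yield, promote→Q0. Q0=[P4,P1] Q1=[P2,P3] Q2=[]
t=14-15: P4@Q0 runs 1, rem=6, I/O yield, promote→Q0. Q0=[P1,P4] Q1=[P2,P3] Q2=[]
t=15-17: P1@Q0 runs 2, rem=1, I/O yield, promote→Q0. Q0=[P4,P1] Q1=[P2,P3] Q2=[]
t=17-18: P4@Q0 runs 1, rem=5, I/O yield, promote→Q0. Q0=[P1,P4] Q1=[P2,P3] Q2=[]
t=18-19: P1@Q0 runs 1, rem=0, completes. Q0=[P4] Q1=[P2,P3] Q2=[]
t=19-20: P4@Q0 runs 1, rem=4, I/O yield, promote→Q0. Q0=[P4] Q1=[P2,P3] Q2=[]
t=20-21: P4@Q0 runs 1, rem=3, I/O yield, promote→Q0. Q0=[P4] Q1=[P2,P3] Q2=[]
t=21-22: P4@Q0 runs 1, rem=2, I/O yield, promote→Q0. Q0=[P4] Q1=[P2,P3] Q2=[]
t=22-23: P4@Q0 runs 1, rem=1, I/O yield, promote→Q0. Q0=[P4] Q1=[P2,P3] Q2=[]
t=23-24: P4@Q0 runs 1, rem=0, completes. Q0=[] Q1=[P2,P3] Q2=[]
t=24-28: P2@Q1 runs 4, rem=0, completes. Q0=[] Q1=[P3] Q2=[]
t=28-34: P3@Q1 runs 6, rem=3, quantum used, demote→Q2. Q0=[] Q1=[] Q2=[P3]
t=34-37: P3@Q2 runs 3, rem=0, completes. Q0=[] Q1=[] Q2=[]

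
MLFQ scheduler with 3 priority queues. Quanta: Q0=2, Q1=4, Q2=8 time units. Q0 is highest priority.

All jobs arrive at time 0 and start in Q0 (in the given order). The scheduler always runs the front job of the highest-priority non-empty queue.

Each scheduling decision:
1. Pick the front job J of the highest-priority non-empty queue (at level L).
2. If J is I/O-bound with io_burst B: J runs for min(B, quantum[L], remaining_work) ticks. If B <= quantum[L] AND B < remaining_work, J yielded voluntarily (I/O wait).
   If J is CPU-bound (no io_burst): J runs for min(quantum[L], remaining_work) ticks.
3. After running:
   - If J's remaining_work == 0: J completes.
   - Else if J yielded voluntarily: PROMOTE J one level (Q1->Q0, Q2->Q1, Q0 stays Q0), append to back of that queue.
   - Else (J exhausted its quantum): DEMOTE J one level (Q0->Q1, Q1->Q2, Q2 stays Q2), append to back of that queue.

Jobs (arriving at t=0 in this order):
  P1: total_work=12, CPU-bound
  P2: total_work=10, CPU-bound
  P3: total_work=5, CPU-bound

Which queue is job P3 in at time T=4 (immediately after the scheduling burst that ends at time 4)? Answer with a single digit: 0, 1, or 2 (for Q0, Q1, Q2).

t=0-2: P1@Q0 runs 2, rem=10, quantum used, demote→Q1. Q0=[P2,P3] Q1=[P1] Q2=[]
t=2-4: P2@Q0 runs 2, rem=8, quantum used, demote→Q1. Q0=[P3] Q1=[P1,P2] Q2=[]
t=4-6: P3@Q0 runs 2, rem=3, quantum used, demote→Q1. Q0=[] Q1=[P1,P2,P3] Q2=[]
t=6-10: P1@Q1 runs 4, rem=6, quantum used, demote→Q2. Q0=[] Q1=[P2,P3] Q2=[P1]
t=10-14: P2@Q1 runs 4, rem=4, quantum used, demote→Q2. Q0=[] Q1=[P3] Q2=[P1,P2]
t=14-17: P3@Q1 runs 3, rem=0, completes. Q0=[] Q1=[] Q2=[P1,P2]
t=17-23: P1@Q2 runs 6, rem=0, completes. Q0=[] Q1=[] Q2=[P2]
t=23-27: P2@Q2 runs 4, rem=0, completes. Q0=[] Q1=[] Q2=[]

Answer: 0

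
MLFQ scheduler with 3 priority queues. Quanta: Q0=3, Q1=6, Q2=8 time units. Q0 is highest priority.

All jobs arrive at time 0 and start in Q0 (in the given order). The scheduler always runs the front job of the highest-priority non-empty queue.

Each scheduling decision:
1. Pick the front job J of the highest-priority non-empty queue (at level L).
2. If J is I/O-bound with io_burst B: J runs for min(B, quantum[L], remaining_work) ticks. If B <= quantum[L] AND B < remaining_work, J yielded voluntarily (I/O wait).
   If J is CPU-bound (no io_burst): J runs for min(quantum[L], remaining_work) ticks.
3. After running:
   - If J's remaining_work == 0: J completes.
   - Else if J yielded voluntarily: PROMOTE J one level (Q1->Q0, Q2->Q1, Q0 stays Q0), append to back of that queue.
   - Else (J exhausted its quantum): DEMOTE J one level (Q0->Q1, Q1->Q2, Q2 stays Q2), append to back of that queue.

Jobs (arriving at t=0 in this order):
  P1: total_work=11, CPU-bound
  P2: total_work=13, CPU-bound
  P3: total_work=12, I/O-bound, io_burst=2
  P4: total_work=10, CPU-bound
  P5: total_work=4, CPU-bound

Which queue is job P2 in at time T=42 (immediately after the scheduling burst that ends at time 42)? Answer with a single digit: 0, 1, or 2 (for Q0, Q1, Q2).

t=0-3: P1@Q0 runs 3, rem=8, quantum used, demote→Q1. Q0=[P2,P3,P4,P5] Q1=[P1] Q2=[]
t=3-6: P2@Q0 runs 3, rem=10, quantum used, demote→Q1. Q0=[P3,P4,P5] Q1=[P1,P2] Q2=[]
t=6-8: P3@Q0 runs 2, rem=10, I/O yield, promote→Q0. Q0=[P4,P5,P3] Q1=[P1,P2] Q2=[]
t=8-11: P4@Q0 runs 3, rem=7, quantum used, demote→Q1. Q0=[P5,P3] Q1=[P1,P2,P4] Q2=[]
t=11-14: P5@Q0 runs 3, rem=1, quantum used, demote→Q1. Q0=[P3] Q1=[P1,P2,P4,P5] Q2=[]
t=14-16: P3@Q0 runs 2, rem=8, I/O yield, promote→Q0. Q0=[P3] Q1=[P1,P2,P4,P5] Q2=[]
t=16-18: P3@Q0 runs 2, rem=6, I/O yield, promote→Q0. Q0=[P3] Q1=[P1,P2,P4,P5] Q2=[]
t=18-20: P3@Q0 runs 2, rem=4, I/O yield, promote→Q0. Q0=[P3] Q1=[P1,P2,P4,P5] Q2=[]
t=20-22: P3@Q0 runs 2, rem=2, I/O yield, promote→Q0. Q0=[P3] Q1=[P1,P2,P4,P5] Q2=[]
t=22-24: P3@Q0 runs 2, rem=0, completes. Q0=[] Q1=[P1,P2,P4,P5] Q2=[]
t=24-30: P1@Q1 runs 6, rem=2, quantum used, demote→Q2. Q0=[] Q1=[P2,P4,P5] Q2=[P1]
t=30-36: P2@Q1 runs 6, rem=4, quantum used, demote→Q2. Q0=[] Q1=[P4,P5] Q2=[P1,P2]
t=36-42: P4@Q1 runs 6, rem=1, quantum used, demote→Q2. Q0=[] Q1=[P5] Q2=[P1,P2,P4]
t=42-43: P5@Q1 runs 1, rem=0, completes. Q0=[] Q1=[] Q2=[P1,P2,P4]
t=43-45: P1@Q2 runs 2, rem=0, completes. Q0=[] Q1=[] Q2=[P2,P4]
t=45-49: P2@Q2 runs 4, rem=0, completes. Q0=[] Q1=[] Q2=[P4]
t=49-50: P4@Q2 runs 1, rem=0, completes. Q0=[] Q1=[] Q2=[]

Answer: 2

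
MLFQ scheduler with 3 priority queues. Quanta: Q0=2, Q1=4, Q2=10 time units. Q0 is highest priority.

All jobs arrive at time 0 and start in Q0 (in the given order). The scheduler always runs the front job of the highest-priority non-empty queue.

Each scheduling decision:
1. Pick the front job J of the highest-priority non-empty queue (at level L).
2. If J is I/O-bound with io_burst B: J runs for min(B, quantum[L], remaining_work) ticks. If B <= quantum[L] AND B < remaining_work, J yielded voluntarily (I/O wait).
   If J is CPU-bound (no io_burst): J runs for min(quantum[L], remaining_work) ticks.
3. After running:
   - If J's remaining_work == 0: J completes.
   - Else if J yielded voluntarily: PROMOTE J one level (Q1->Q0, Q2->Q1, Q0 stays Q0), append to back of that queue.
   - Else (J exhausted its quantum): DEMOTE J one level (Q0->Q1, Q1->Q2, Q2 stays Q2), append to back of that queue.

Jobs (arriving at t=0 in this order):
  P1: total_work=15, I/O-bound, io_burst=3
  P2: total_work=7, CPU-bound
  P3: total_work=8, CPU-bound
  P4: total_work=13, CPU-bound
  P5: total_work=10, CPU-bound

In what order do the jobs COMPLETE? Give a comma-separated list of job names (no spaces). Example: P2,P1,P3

t=0-2: P1@Q0 runs 2, rem=13, quantum used, demote→Q1. Q0=[P2,P3,P4,P5] Q1=[P1] Q2=[]
t=2-4: P2@Q0 runs 2, rem=5, quantum used, demote→Q1. Q0=[P3,P4,P5] Q1=[P1,P2] Q2=[]
t=4-6: P3@Q0 runs 2, rem=6, quantum used, demote→Q1. Q0=[P4,P5] Q1=[P1,P2,P3] Q2=[]
t=6-8: P4@Q0 runs 2, rem=11, quantum used, demote→Q1. Q0=[P5] Q1=[P1,P2,P3,P4] Q2=[]
t=8-10: P5@Q0 runs 2, rem=8, quantum used, demote→Q1. Q0=[] Q1=[P1,P2,P3,P4,P5] Q2=[]
t=10-13: P1@Q1 runs 3, rem=10, I/O yield, promote→Q0. Q0=[P1] Q1=[P2,P3,P4,P5] Q2=[]
t=13-15: P1@Q0 runs 2, rem=8, quantum used, demote→Q1. Q0=[] Q1=[P2,P3,P4,P5,P1] Q2=[]
t=15-19: P2@Q1 runs 4, rem=1, quantum used, demote→Q2. Q0=[] Q1=[P3,P4,P5,P1] Q2=[P2]
t=19-23: P3@Q1 runs 4, rem=2, quantum used, demote→Q2. Q0=[] Q1=[P4,P5,P1] Q2=[P2,P3]
t=23-27: P4@Q1 runs 4, rem=7, quantum used, demote→Q2. Q0=[] Q1=[P5,P1] Q2=[P2,P3,P4]
t=27-31: P5@Q1 runs 4, rem=4, quantum used, demote→Q2. Q0=[] Q1=[P1] Q2=[P2,P3,P4,P5]
t=31-34: P1@Q1 runs 3, rem=5, I/O yield, promote→Q0. Q0=[P1] Q1=[] Q2=[P2,P3,P4,P5]
t=34-36: P1@Q0 runs 2, rem=3, quantum used, demote→Q1. Q0=[] Q1=[P1] Q2=[P2,P3,P4,P5]
t=36-39: P1@Q1 runs 3, rem=0, completes. Q0=[] Q1=[] Q2=[P2,P3,P4,P5]
t=39-40: P2@Q2 runs 1, rem=0, completes. Q0=[] Q1=[] Q2=[P3,P4,P5]
t=40-42: P3@Q2 runs 2, rem=0, completes. Q0=[] Q1=[] Q2=[P4,P5]
t=42-49: P4@Q2 runs 7, rem=0, completes. Q0=[] Q1=[] Q2=[P5]
t=49-53: P5@Q2 runs 4, rem=0, completes. Q0=[] Q1=[] Q2=[]

Answer: P1,P2,P3,P4,P5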